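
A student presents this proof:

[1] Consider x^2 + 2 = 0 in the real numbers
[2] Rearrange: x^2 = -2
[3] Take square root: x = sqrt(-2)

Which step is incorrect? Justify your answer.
Step 3: Take square root: x = sqrt(-2)

Step 3 takes the square root of -2, which is negative. In the real number system, the square root of a negative number is undefined. The equation x^2 + 2 = 0 has no real solutions. Square roots of negative numbers only exist in the complex numbers.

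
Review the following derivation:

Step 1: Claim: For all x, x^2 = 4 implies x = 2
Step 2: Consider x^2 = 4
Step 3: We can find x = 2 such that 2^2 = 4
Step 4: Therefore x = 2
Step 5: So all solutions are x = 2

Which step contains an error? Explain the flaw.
Step 4: Therefore x = 2

Step 4 incorrectly concludes that x = 2 is the only solution. The proof shows that x = 2 is A solution (existence), but does not show it is the ONLY solution (uniqueness). In fact, x = -2 is also a solution since (-2)^2 = 4. Finding one solution doesn't prove there are no others.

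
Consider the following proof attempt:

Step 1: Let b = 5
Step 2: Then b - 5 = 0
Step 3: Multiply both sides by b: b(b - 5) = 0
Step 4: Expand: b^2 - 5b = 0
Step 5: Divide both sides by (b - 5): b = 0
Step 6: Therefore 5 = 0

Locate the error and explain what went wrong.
Step 5: Divide both sides by (b - 5): b = 0

Step 5 divides both sides by (b - 5). However, since b = 5, we have (b - 5) = 0. Division by zero is undefined, making this step invalid.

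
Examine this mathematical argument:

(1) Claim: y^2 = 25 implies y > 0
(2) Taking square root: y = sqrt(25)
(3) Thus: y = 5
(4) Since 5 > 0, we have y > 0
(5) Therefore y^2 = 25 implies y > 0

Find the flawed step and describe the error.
Step 2: Taking square root: y = sqrt(25)

Step 2 takes the square root and assumes the positive root only. The equation y^2 = 25 actually has two solutions: y = 5 and y = -5. The proof silently assumes y > 0 without justification, then uses this assumption to conclude y > 0, which is circular. The counterexample y = -5 shows the claim is false.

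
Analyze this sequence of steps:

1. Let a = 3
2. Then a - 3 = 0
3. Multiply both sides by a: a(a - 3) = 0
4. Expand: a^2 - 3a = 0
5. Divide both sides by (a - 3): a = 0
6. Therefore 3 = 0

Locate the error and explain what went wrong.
Step 5: Divide both sides by (a - 3): a = 0

Step 5 divides both sides by (a - 3). However, since a = 3, we have (a - 3) = 0. Division by zero is undefined, making this step invalid.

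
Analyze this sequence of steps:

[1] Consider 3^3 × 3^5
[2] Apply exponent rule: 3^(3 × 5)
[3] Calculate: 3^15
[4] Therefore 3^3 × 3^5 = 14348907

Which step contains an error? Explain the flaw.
Step 2: Apply exponent rule: 3^(3 × 5)

Step 2 incorrectly states that a^b × a^c = a^(b×c). The correct rule is a^b × a^c = a^(b+c). The actual value is 3^3 × 3^5 = 3^8 = 6561, not 3^15 = 14348907.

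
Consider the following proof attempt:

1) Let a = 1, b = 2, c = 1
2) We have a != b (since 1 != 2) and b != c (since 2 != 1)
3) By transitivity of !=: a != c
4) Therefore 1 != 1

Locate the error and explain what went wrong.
Step 3: By transitivity of !=: a != c

Step 3 incorrectly applies transitivity to the '!=' relation. Transitivity states: if a R b and b R c, then a R c. However, '!=' is not transitive. Counterexample: 1 != 2 and 2 != 1, but 1 = 1 (both equal 1). Transitivity holds for relations like <, <=, =, but not for !=.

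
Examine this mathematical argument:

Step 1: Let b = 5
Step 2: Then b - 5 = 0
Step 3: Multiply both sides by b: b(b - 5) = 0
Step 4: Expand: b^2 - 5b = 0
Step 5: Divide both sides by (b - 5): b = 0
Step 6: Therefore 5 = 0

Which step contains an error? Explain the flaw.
Step 5: Divide both sides by (b - 5): b = 0

Step 5 divides both sides by (b - 5). However, since b = 5, we have (b - 5) = 0. Division by zero is undefined, making this step invalid.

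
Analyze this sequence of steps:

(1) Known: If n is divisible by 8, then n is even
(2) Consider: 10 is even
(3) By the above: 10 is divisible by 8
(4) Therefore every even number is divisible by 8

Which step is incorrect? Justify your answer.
Step 3: By the above: 10 is divisible by 8

Step 3 commits the fallacy of affirming the consequent. The known fact 'divisible by 8 → even' does NOT imply 'even → divisible by 8'. That would be the converse, which is false. For example, 10 is even but 10 ÷ 8 = 1.25, which is not an integer.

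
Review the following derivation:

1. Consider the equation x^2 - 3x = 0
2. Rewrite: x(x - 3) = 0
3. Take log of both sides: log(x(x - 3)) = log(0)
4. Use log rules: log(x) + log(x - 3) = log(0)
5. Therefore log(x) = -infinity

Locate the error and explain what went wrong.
Step 3: Take log of both sides: log(x(x - 3)) = log(0)

Step 3 takes the logarithm of both sides, resulting in log(0) on the right side. The logarithm is only defined for positive numbers; log(0) is undefined (approaches negative infinity). This operation is invalid.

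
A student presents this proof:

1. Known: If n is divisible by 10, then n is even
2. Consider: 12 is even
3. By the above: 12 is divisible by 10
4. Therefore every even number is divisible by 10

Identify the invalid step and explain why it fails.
Step 3: By the above: 12 is divisible by 10

Step 3 commits the fallacy of affirming the consequent. The known fact 'divisible by 10 → even' does NOT imply 'even → divisible by 10'. That would be the converse, which is false. For example, 12 is even but 12 ÷ 10 = 1.20, which is not an integer.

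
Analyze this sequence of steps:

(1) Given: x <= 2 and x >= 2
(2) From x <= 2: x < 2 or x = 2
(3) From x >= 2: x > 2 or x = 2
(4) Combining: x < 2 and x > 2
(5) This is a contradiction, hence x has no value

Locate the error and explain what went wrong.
Step 4: Combining: x < 2 and x > 2

Step 4 incorrectly combines the conditions. From x <= 2 and x >= 2, the intersection is x = 2. The error treats the 'or' cases as 'and' requirements. The correct conclusion is that x = 2 is the unique solution, not that no solution exists.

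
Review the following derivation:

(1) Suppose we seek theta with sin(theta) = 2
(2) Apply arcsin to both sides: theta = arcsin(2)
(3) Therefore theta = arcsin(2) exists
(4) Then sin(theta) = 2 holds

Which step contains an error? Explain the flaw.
Step 2: Apply arcsin to both sides: theta = arcsin(2)

Step 2 applies arcsin to 2. However, arcsin(x) is only defined for x in [-1, 1] because sin(theta) can only produce values in that range. Since |2| > 1, arcsin(2) is undefined. There is no angle whose sine equals 2.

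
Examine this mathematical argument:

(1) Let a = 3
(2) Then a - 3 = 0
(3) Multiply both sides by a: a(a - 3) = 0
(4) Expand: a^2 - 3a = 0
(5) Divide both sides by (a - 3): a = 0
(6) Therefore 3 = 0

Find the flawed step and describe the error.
Step 5: Divide both sides by (a - 3): a = 0

Step 5 divides both sides by (a - 3). However, since a = 3, we have (a - 3) = 0. Division by zero is undefined, making this step invalid.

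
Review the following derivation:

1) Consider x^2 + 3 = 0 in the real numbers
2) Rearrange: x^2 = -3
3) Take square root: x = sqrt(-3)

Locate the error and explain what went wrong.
Step 3: Take square root: x = sqrt(-3)

Step 3 takes the square root of -3, which is negative. In the real number system, the square root of a negative number is undefined. The equation x^2 + 3 = 0 has no real solutions. Square roots of negative numbers only exist in the complex numbers.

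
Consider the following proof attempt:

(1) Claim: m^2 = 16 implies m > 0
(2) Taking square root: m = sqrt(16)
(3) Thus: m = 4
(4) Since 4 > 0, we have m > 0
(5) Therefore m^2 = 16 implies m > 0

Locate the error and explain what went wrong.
Step 2: Taking square root: m = sqrt(16)

Step 2 takes the square root and assumes the positive root only. The equation m^2 = 16 actually has two solutions: m = 4 and m = -4. The proof silently assumes m > 0 without justification, then uses this assumption to conclude m > 0, which is circular. The counterexample m = -4 shows the claim is false.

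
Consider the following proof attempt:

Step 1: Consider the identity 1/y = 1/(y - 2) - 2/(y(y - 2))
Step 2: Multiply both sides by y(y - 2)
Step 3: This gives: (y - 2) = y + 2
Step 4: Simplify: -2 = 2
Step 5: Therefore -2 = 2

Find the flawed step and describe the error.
Step 3: This gives: (y - 2) = y + 2

Step 3 makes a sign error when clearing denominators. Multiplying -2/(y(y - 2)) by y(y - 2) gives -2, not +2. The correct result is (y - 2) = y - 2, which is trivially true, not (y - 2) = y + 2. (Step 1 is a valid identity: 1/(y - 2) - 2/(y(y - 2)) = (y - 2)/(y(y - 2)) = 1/y.)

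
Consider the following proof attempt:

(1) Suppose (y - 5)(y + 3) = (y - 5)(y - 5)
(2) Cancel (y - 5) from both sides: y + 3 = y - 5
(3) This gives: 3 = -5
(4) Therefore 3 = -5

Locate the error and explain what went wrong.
Step 2: Cancel (y - 5) from both sides: y + 3 = y - 5

Step 2 cancels (y - 5) from both sides. This is only valid if (y - 5) ≠ 0, i.e., y ≠ 5. When y = 5, both sides equal zero regardless of the other factors. The correct approach requires considering y = 5 as a separate case.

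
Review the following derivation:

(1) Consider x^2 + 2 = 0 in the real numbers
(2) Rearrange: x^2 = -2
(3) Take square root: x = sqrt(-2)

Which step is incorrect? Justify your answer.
Step 3: Take square root: x = sqrt(-2)

Step 3 takes the square root of -2, which is negative. In the real number system, the square root of a negative number is undefined. The equation x^2 + 2 = 0 has no real solutions. Square roots of negative numbers only exist in the complex numbers.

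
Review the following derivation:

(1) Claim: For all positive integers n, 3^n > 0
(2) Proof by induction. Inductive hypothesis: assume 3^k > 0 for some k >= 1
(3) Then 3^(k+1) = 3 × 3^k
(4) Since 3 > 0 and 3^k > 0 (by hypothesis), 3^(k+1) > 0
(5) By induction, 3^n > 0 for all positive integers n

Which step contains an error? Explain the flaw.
Step 5: By induction, 3^n > 0 for all positive integers n

Step 5 concludes the proof by induction, but no base case was ever established. A valid induction proof requires: (1) a base case proving 3^1 > 0, and (2) an inductive step showing IF 3^k > 0 THEN 3^(k+1) > 0. Steps 2-4 correctly establish the inductive step, but without the base case the conclusion in step 5 does not follow.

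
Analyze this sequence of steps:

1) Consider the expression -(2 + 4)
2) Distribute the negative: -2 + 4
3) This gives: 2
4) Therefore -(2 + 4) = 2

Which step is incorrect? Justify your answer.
Step 2: Distribute the negative: -2 + 4

Step 2 incorrectly distributes the negative sign. The correct distribution is -(2 + 4) = -2 - 4 = -6. The negative must be applied to both terms, not just the first. The error treats -(2 + 4) as -2 + 4, which equals 2 instead of -6.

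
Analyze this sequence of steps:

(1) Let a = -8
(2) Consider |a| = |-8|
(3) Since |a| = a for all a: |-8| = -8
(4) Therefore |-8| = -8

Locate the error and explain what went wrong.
Step 3: Since |a| = a for all a: |-8| = -8

Step 3 incorrectly states that |a| = a for all a. The correct definition is |a| = a when a >= 0, and |a| = -a when a < 0. Since -8 < 0, we have |-8| = -(-8) = 8, not -8.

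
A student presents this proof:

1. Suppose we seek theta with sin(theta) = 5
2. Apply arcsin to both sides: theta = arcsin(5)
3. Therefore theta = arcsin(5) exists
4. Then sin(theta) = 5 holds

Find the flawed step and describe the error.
Step 2: Apply arcsin to both sides: theta = arcsin(5)

Step 2 applies arcsin to 5. However, arcsin(x) is only defined for x in [-1, 1] because sin(theta) can only produce values in that range. Since |5| > 1, arcsin(5) is undefined. There is no angle whose sine equals 5.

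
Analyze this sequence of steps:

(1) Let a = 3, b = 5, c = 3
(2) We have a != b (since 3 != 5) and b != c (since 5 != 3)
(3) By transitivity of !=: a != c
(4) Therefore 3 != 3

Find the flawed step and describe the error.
Step 3: By transitivity of !=: a != c

Step 3 incorrectly applies transitivity to the '!=' relation. Transitivity states: if a R b and b R c, then a R c. However, '!=' is not transitive. Counterexample: 3 != 5 and 5 != 3, but 3 = 3 (both equal 3). Transitivity holds for relations like <, <=, =, but not for !=.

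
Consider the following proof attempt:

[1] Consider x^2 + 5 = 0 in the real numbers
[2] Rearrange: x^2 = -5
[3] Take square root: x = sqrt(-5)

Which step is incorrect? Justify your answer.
Step 3: Take square root: x = sqrt(-5)

Step 3 takes the square root of -5, which is negative. In the real number system, the square root of a negative number is undefined. The equation x^2 + 5 = 0 has no real solutions. Square roots of negative numbers only exist in the complex numbers.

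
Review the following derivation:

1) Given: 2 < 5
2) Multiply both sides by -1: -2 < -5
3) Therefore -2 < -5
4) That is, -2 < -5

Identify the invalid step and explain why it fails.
Step 2: Multiply both sides by -1: -2 < -5

Step 2 multiplies both sides by -1 but fails to reverse the inequality sign. When multiplying (or dividing) an inequality by a negative number, the direction must be reversed. Since 2 < 5, we should get -2 > -5, i.e., -2 > -5.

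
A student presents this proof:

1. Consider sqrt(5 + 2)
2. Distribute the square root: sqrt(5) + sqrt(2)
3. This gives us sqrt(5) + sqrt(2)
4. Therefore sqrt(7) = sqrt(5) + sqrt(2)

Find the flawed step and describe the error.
Step 2: Distribute the square root: sqrt(5) + sqrt(2)

Step 2 incorrectly 'distributes' the square root over addition. The square root function does not distribute: sqrt(a + b) ≠ sqrt(a) + sqrt(b). In fact, sqrt(5 + 2) = sqrt(7) ≈ 2.6458, while sqrt(5) + sqrt(2) ≈ 3.6503.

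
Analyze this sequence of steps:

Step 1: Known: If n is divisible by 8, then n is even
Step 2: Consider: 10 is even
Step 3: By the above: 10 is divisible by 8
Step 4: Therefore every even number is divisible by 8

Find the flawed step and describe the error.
Step 3: By the above: 10 is divisible by 8

Step 3 commits the fallacy of affirming the consequent. The known fact 'divisible by 8 → even' does NOT imply 'even → divisible by 8'. That would be the converse, which is false. For example, 10 is even but 10 ÷ 8 = 1.25, which is not an integer.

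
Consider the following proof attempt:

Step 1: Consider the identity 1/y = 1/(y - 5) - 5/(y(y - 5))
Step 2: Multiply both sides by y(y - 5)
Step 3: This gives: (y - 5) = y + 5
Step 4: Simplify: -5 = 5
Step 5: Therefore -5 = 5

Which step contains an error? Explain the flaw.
Step 3: This gives: (y - 5) = y + 5

Step 3 makes a sign error when clearing denominators. Multiplying -5/(y(y - 5)) by y(y - 5) gives -5, not +5. The correct result is (y - 5) = y - 5, which is trivially true, not (y - 5) = y + 5. (Step 1 is a valid identity: 1/(y - 5) - 5/(y(y - 5)) = (y - 5)/(y(y - 5)) = 1/y.)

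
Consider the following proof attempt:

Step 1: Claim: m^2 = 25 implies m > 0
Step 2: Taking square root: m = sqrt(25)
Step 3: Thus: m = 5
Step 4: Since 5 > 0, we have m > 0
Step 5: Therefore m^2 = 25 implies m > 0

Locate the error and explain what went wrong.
Step 2: Taking square root: m = sqrt(25)

Step 2 takes the square root and assumes the positive root only. The equation m^2 = 25 actually has two solutions: m = 5 and m = -5. The proof silently assumes m > 0 without justification, then uses this assumption to conclude m > 0, which is circular. The counterexample m = -5 shows the claim is false.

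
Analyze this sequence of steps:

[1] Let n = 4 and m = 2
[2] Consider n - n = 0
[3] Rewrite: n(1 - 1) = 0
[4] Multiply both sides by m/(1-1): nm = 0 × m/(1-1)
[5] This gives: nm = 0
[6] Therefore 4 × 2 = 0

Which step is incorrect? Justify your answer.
Step 4: Multiply both sides by m/(1-1): nm = 0 × m/(1-1)

Step 4 multiplies both sides by m/(1-1). However, 1-1 = 0, so this is multiplication by m/0, which is undefined. We cannot multiply by an undefined expression.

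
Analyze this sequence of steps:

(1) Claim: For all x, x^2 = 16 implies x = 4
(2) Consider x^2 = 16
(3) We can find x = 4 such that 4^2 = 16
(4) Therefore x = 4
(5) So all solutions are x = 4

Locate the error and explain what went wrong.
Step 4: Therefore x = 4

Step 4 incorrectly concludes that x = 4 is the only solution. The proof shows that x = 4 is A solution (existence), but does not show it is the ONLY solution (uniqueness). In fact, x = -4 is also a solution since (-4)^2 = 16. Finding one solution doesn't prove there are no others.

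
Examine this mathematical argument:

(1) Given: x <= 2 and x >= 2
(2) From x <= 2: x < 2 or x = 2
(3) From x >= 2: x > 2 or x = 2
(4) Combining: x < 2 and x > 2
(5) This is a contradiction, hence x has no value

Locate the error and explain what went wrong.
Step 4: Combining: x < 2 and x > 2

Step 4 incorrectly combines the conditions. From x <= 2 and x >= 2, the intersection is x = 2. The error treats the 'or' cases as 'and' requirements. The correct conclusion is that x = 2 is the unique solution, not that no solution exists.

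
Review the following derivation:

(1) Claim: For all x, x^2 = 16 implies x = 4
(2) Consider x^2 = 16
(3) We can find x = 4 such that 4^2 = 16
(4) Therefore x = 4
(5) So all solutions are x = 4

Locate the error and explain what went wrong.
Step 4: Therefore x = 4

Step 4 incorrectly concludes that x = 4 is the only solution. The proof shows that x = 4 is A solution (existence), but does not show it is the ONLY solution (uniqueness). In fact, x = -4 is also a solution since (-4)^2 = 16. Finding one solution doesn't prove there are no others.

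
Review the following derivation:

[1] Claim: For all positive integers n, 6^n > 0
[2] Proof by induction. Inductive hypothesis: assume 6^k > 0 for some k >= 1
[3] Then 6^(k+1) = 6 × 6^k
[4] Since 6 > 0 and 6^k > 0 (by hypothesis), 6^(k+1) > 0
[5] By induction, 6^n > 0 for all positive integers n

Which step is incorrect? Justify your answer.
Step 5: By induction, 6^n > 0 for all positive integers n

Step 5 concludes the proof by induction, but no base case was ever established. A valid induction proof requires: (1) a base case proving 6^1 > 0, and (2) an inductive step showing IF 6^k > 0 THEN 6^(k+1) > 0. Steps 2-4 correctly establish the inductive step, but without the base case the conclusion in step 5 does not follow.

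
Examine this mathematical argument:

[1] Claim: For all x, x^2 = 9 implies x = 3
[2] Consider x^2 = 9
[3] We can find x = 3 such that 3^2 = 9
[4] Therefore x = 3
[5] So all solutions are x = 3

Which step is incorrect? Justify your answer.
Step 4: Therefore x = 3

Step 4 incorrectly concludes that x = 3 is the only solution. The proof shows that x = 3 is A solution (existence), but does not show it is the ONLY solution (uniqueness). In fact, x = -3 is also a solution since (-3)^2 = 9. Finding one solution doesn't prove there are no others.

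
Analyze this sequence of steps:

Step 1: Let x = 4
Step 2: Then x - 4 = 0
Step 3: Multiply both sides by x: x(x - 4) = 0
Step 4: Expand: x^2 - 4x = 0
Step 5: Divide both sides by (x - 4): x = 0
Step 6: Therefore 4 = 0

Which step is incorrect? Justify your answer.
Step 5: Divide both sides by (x - 4): x = 0

Step 5 divides both sides by (x - 4). However, since x = 4, we have (x - 4) = 0. Division by zero is undefined, making this step invalid.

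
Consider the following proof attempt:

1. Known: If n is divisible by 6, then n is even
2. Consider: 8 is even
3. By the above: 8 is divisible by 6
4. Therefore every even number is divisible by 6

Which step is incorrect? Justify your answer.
Step 3: By the above: 8 is divisible by 6

Step 3 commits the fallacy of affirming the consequent. The known fact 'divisible by 6 → even' does NOT imply 'even → divisible by 6'. That would be the converse, which is false. For example, 8 is even but 8 ÷ 6 = 1.33, which is not an integer.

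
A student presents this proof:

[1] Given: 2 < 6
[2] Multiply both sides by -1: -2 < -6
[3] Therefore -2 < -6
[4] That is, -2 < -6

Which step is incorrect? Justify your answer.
Step 2: Multiply both sides by -1: -2 < -6

Step 2 multiplies both sides by -1 but fails to reverse the inequality sign. When multiplying (or dividing) an inequality by a negative number, the direction must be reversed. Since 2 < 6, we should get -2 > -6, i.e., -2 > -6.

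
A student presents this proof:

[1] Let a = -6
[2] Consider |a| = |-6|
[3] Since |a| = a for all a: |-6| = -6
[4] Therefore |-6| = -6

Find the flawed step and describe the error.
Step 3: Since |a| = a for all a: |-6| = -6

Step 3 incorrectly states that |a| = a for all a. The correct definition is |a| = a when a >= 0, and |a| = -a when a < 0. Since -6 < 0, we have |-6| = -(-6) = 6, not -6.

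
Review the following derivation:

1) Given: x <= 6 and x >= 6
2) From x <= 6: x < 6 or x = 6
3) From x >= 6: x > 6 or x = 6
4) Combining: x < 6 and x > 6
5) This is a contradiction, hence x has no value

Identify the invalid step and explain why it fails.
Step 4: Combining: x < 6 and x > 6

Step 4 incorrectly combines the conditions. From x <= 6 and x >= 6, the intersection is x = 6. The error treats the 'or' cases as 'and' requirements. The correct conclusion is that x = 6 is the unique solution, not that no solution exists.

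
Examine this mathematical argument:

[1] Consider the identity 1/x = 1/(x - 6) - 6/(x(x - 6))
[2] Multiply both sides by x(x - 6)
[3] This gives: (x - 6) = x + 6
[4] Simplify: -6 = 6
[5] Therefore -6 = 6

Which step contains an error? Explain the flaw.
Step 3: This gives: (x - 6) = x + 6

Step 3 makes a sign error when clearing denominators. Multiplying -6/(x(x - 6)) by x(x - 6) gives -6, not +6. The correct result is (x - 6) = x - 6, which is trivially true, not (x - 6) = x + 6. (Step 1 is a valid identity: 1/(x - 6) - 6/(x(x - 6)) = (x - 6)/(x(x - 6)) = 1/x.)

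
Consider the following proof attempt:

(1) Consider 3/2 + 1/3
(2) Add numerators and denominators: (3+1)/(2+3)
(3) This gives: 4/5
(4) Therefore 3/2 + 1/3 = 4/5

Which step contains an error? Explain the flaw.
Step 2: Add numerators and denominators: (3+1)/(2+3)

Step 2 incorrectly adds fractions by separately adding numerators and denominators. This is wrong. The correct method requires a common denominator: 3/2 + 1/3 = (3×3 + 1×2)/(2×3) = 11/6 = 11/6. The method used gives 4/5, which is different.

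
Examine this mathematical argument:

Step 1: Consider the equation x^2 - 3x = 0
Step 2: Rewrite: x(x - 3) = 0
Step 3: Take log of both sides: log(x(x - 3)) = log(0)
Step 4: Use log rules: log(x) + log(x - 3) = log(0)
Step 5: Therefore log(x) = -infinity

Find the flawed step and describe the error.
Step 3: Take log of both sides: log(x(x - 3)) = log(0)

Step 3 takes the logarithm of both sides, resulting in log(0) on the right side. The logarithm is only defined for positive numbers; log(0) is undefined (approaches negative infinity). This operation is invalid.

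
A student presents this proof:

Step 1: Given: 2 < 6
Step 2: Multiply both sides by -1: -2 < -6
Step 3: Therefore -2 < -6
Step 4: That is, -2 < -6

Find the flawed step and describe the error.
Step 2: Multiply both sides by -1: -2 < -6

Step 2 multiplies both sides by -1 but fails to reverse the inequality sign. When multiplying (or dividing) an inequality by a negative number, the direction must be reversed. Since 2 < 6, we should get -2 > -6, i.e., -2 > -6.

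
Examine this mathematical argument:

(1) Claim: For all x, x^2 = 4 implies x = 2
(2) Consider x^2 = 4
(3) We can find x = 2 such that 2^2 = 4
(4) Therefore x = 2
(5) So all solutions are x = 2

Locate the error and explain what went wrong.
Step 4: Therefore x = 2

Step 4 incorrectly concludes that x = 2 is the only solution. The proof shows that x = 2 is A solution (existence), but does not show it is the ONLY solution (uniqueness). In fact, x = -2 is also a solution since (-2)^2 = 4. Finding one solution doesn't prove there are no others.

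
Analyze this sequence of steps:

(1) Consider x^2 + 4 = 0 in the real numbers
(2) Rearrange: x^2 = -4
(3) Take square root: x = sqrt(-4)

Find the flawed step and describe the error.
Step 3: Take square root: x = sqrt(-4)

Step 3 takes the square root of -4, which is negative. In the real number system, the square root of a negative number is undefined. The equation x^2 + 4 = 0 has no real solutions. Square roots of negative numbers only exist in the complex numbers.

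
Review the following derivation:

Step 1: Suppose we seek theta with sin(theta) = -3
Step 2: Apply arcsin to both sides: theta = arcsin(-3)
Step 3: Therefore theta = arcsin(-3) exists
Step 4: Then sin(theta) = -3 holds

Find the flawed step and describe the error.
Step 2: Apply arcsin to both sides: theta = arcsin(-3)

Step 2 applies arcsin to -3. However, arcsin(x) is only defined for x in [-1, 1] because sin(theta) can only produce values in that range. Since |-3| > 1, arcsin(-3) is undefined. There is no angle whose sine equals -3.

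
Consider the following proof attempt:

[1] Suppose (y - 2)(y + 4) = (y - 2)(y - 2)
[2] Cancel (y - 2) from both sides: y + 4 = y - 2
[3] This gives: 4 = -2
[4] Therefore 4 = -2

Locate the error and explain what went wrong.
Step 2: Cancel (y - 2) from both sides: y + 4 = y - 2

Step 2 cancels (y - 2) from both sides. This is only valid if (y - 2) ≠ 0, i.e., y ≠ 2. When y = 2, both sides equal zero regardless of the other factors. The correct approach requires considering y = 2 as a separate case.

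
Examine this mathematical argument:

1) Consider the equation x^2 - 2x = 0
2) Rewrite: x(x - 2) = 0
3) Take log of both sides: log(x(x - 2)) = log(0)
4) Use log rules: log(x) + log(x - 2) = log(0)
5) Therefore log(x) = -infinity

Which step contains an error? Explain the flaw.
Step 3: Take log of both sides: log(x(x - 2)) = log(0)

Step 3 takes the logarithm of both sides, resulting in log(0) on the right side. The logarithm is only defined for positive numbers; log(0) is undefined (approaches negative infinity). This operation is invalid.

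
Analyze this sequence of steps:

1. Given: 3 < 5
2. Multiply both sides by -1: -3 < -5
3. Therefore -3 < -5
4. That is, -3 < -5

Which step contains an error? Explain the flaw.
Step 2: Multiply both sides by -1: -3 < -5

Step 2 multiplies both sides by -1 but fails to reverse the inequality sign. When multiplying (or dividing) an inequality by a negative number, the direction must be reversed. Since 3 < 5, we should get -3 > -5, i.e., -3 > -5.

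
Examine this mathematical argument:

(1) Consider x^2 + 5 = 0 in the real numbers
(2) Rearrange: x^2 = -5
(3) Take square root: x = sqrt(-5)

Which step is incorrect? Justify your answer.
Step 3: Take square root: x = sqrt(-5)

Step 3 takes the square root of -5, which is negative. In the real number system, the square root of a negative number is undefined. The equation x^2 + 5 = 0 has no real solutions. Square roots of negative numbers only exist in the complex numbers.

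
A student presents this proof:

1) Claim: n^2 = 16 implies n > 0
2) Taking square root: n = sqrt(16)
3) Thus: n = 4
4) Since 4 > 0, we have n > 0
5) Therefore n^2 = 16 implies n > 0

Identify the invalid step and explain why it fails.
Step 2: Taking square root: n = sqrt(16)

Step 2 takes the square root and assumes the positive root only. The equation n^2 = 16 actually has two solutions: n = 4 and n = -4. The proof silently assumes n > 0 without justification, then uses this assumption to conclude n > 0, which is circular. The counterexample n = -4 shows the claim is false.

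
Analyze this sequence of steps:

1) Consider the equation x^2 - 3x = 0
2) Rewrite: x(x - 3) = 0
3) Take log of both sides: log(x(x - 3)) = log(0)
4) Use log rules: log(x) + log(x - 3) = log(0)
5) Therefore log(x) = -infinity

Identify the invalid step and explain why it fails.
Step 3: Take log of both sides: log(x(x - 3)) = log(0)

Step 3 takes the logarithm of both sides, resulting in log(0) on the right side. The logarithm is only defined for positive numbers; log(0) is undefined (approaches negative infinity). This operation is invalid.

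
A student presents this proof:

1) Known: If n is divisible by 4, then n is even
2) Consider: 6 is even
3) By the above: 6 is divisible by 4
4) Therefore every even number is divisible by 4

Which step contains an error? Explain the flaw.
Step 3: By the above: 6 is divisible by 4

Step 3 commits the fallacy of affirming the consequent. The known fact 'divisible by 4 → even' does NOT imply 'even → divisible by 4'. That would be the converse, which is false. For example, 6 is even but 6 ÷ 4 = 1.50, which is not an integer.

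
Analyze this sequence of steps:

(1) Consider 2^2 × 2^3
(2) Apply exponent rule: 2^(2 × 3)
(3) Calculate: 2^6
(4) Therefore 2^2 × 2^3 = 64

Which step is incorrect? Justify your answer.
Step 2: Apply exponent rule: 2^(2 × 3)

Step 2 incorrectly states that a^b × a^c = a^(b×c). The correct rule is a^b × a^c = a^(b+c). The actual value is 2^2 × 2^3 = 2^5 = 32, not 2^6 = 64.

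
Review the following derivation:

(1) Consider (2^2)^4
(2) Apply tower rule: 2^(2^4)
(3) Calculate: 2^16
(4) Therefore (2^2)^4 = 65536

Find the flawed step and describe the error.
Step 2: Apply tower rule: 2^(2^4)

Step 2 incorrectly states that (a^b)^c = a^(b^c). The correct rule is (a^b)^c = a^(b×c). The actual value is (2^2)^4 = 2^8 = 256, not 2^16 = 65536.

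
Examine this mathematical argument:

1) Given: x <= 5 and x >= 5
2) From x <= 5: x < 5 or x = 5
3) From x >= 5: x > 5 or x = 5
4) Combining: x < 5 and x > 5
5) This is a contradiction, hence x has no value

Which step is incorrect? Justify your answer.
Step 4: Combining: x < 5 and x > 5

Step 4 incorrectly combines the conditions. From x <= 5 and x >= 5, the intersection is x = 5. The error treats the 'or' cases as 'and' requirements. The correct conclusion is that x = 5 is the unique solution, not that no solution exists.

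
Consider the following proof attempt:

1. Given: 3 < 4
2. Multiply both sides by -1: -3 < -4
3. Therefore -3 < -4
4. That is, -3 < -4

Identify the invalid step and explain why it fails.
Step 2: Multiply both sides by -1: -3 < -4

Step 2 multiplies both sides by -1 but fails to reverse the inequality sign. When multiplying (or dividing) an inequality by a negative number, the direction must be reversed. Since 3 < 4, we should get -3 > -4, i.e., -3 > -4.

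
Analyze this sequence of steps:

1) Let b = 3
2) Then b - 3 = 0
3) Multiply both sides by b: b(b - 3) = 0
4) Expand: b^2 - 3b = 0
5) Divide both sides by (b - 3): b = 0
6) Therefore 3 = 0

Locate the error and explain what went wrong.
Step 5: Divide both sides by (b - 3): b = 0

Step 5 divides both sides by (b - 3). However, since b = 3, we have (b - 3) = 0. Division by zero is undefined, making this step invalid.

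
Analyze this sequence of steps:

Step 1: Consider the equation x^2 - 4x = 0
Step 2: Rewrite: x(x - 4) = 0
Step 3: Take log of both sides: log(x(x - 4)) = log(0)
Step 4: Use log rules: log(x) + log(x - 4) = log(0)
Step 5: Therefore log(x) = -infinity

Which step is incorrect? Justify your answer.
Step 3: Take log of both sides: log(x(x - 4)) = log(0)

Step 3 takes the logarithm of both sides, resulting in log(0) on the right side. The logarithm is only defined for positive numbers; log(0) is undefined (approaches negative infinity). This operation is invalid.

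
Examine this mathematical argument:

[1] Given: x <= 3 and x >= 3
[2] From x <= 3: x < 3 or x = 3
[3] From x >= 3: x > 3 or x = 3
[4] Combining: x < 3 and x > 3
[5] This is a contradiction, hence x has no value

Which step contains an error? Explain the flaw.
Step 4: Combining: x < 3 and x > 3

Step 4 incorrectly combines the conditions. From x <= 3 and x >= 3, the intersection is x = 3. The error treats the 'or' cases as 'and' requirements. The correct conclusion is that x = 3 is the unique solution, not that no solution exists.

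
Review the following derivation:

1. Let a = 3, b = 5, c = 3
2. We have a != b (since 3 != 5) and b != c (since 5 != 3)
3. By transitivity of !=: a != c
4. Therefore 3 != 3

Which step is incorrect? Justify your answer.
Step 3: By transitivity of !=: a != c

Step 3 incorrectly applies transitivity to the '!=' relation. Transitivity states: if a R b and b R c, then a R c. However, '!=' is not transitive. Counterexample: 3 != 5 and 5 != 3, but 3 = 3 (both equal 3). Transitivity holds for relations like <, <=, =, but not for !=.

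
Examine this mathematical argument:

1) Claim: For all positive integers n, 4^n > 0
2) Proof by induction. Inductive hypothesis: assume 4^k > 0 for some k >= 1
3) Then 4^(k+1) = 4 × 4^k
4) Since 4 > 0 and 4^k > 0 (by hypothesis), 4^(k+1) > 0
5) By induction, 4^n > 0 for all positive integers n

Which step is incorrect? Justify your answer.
Step 5: By induction, 4^n > 0 for all positive integers n

Step 5 concludes the proof by induction, but no base case was ever established. A valid induction proof requires: (1) a base case proving 4^1 > 0, and (2) an inductive step showing IF 4^k > 0 THEN 4^(k+1) > 0. Steps 2-4 correctly establish the inductive step, but without the base case the conclusion in step 5 does not follow.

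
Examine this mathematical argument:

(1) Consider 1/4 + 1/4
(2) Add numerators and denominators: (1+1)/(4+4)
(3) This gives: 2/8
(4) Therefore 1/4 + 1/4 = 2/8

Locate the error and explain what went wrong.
Step 2: Add numerators and denominators: (1+1)/(4+4)

Step 2 incorrectly adds fractions by separately adding numerators and denominators. This is wrong. The correct method requires a common denominator: 1/4 + 1/4 = (1×4 + 1×4)/(4×4) = 8/16 = 1/2. The method used gives 2/8, which is different.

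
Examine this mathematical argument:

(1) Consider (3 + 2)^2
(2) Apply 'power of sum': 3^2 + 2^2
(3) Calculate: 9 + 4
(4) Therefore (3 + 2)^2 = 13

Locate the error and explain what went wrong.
Step 2: Apply 'power of sum': 3^2 + 2^2

Step 2 incorrectly applies a non-existent rule '(a+b)^n = a^n + b^n'. This is false in general. The correct expansion uses the binomial theorem. The actual value is (3 + 2)^2 = 5^2 = 25, not 13.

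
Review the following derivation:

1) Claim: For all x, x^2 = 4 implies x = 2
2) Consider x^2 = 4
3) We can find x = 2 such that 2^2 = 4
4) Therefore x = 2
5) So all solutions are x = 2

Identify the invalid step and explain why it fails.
Step 4: Therefore x = 2

Step 4 incorrectly concludes that x = 2 is the only solution. The proof shows that x = 2 is A solution (existence), but does not show it is the ONLY solution (uniqueness). In fact, x = -2 is also a solution since (-2)^2 = 4. Finding one solution doesn't prove there are no others.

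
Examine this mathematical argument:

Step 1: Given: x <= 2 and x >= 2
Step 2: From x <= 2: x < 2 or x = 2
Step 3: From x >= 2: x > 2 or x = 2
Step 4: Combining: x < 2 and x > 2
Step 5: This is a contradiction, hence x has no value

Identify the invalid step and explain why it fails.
Step 4: Combining: x < 2 and x > 2

Step 4 incorrectly combines the conditions. From x <= 2 and x >= 2, the intersection is x = 2. The error treats the 'or' cases as 'and' requirements. The correct conclusion is that x = 2 is the unique solution, not that no solution exists.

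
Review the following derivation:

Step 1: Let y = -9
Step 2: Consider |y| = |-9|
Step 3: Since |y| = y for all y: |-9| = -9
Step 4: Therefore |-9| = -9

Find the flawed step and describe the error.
Step 3: Since |y| = y for all y: |-9| = -9

Step 3 incorrectly states that |y| = y for all y. The correct definition is |y| = y when y >= 0, and |y| = -y when y < 0. Since -9 < 0, we have |-9| = -(-9) = 9, not -9.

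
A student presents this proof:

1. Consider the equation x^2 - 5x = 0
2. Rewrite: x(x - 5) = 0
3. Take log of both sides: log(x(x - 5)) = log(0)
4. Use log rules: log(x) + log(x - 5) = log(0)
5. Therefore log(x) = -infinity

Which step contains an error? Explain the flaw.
Step 3: Take log of both sides: log(x(x - 5)) = log(0)

Step 3 takes the logarithm of both sides, resulting in log(0) on the right side. The logarithm is only defined for positive numbers; log(0) is undefined (approaches negative infinity). This operation is invalid.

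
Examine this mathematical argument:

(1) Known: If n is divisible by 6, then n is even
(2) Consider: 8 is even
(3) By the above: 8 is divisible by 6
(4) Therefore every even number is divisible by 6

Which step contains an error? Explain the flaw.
Step 3: By the above: 8 is divisible by 6

Step 3 commits the fallacy of affirming the consequent. The known fact 'divisible by 6 → even' does NOT imply 'even → divisible by 6'. That would be the converse, which is false. For example, 8 is even but 8 ÷ 6 = 1.33, which is not an integer.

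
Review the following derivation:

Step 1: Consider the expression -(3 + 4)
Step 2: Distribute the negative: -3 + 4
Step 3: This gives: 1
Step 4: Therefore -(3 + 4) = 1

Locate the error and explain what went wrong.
Step 2: Distribute the negative: -3 + 4

Step 2 incorrectly distributes the negative sign. The correct distribution is -(3 + 4) = -3 - 4 = -7. The negative must be applied to both terms, not just the first. The error treats -(3 + 4) as -3 + 4, which equals 1 instead of -7.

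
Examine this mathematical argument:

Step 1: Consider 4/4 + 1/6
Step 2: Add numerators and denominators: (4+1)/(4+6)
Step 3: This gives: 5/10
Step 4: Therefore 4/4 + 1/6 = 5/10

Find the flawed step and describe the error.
Step 2: Add numerators and denominators: (4+1)/(4+6)

Step 2 incorrectly adds fractions by separately adding numerators and denominators. This is wrong. The correct method requires a common denominator: 4/4 + 1/6 = (4×6 + 1×4)/(4×6) = 28/24 = 7/6. The method used gives 5/10, which is different.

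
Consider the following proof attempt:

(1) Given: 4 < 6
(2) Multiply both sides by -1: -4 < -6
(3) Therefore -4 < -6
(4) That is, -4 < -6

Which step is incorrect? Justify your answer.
Step 2: Multiply both sides by -1: -4 < -6

Step 2 multiplies both sides by -1 but fails to reverse the inequality sign. When multiplying (or dividing) an inequality by a negative number, the direction must be reversed. Since 4 < 6, we should get -4 > -6, i.e., -4 > -6.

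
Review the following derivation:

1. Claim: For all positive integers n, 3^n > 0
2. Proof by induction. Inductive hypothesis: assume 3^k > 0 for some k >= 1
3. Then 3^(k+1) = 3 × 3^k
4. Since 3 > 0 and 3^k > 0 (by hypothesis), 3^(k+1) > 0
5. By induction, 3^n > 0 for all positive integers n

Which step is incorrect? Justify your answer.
Step 5: By induction, 3^n > 0 for all positive integers n

Step 5 concludes the proof by induction, but no base case was ever established. A valid induction proof requires: (1) a base case proving 3^1 > 0, and (2) an inductive step showing IF 3^k > 0 THEN 3^(k+1) > 0. Steps 2-4 correctly establish the inductive step, but without the base case the conclusion in step 5 does not follow.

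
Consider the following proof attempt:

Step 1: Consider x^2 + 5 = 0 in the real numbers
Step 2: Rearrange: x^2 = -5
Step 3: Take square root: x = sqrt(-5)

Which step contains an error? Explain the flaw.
Step 3: Take square root: x = sqrt(-5)

Step 3 takes the square root of -5, which is negative. In the real number system, the square root of a negative number is undefined. The equation x^2 + 5 = 0 has no real solutions. Square roots of negative numbers only exist in the complex numbers.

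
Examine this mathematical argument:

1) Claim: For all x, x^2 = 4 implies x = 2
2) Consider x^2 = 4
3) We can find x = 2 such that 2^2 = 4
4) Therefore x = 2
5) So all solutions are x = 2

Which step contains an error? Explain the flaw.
Step 4: Therefore x = 2

Step 4 incorrectly concludes that x = 2 is the only solution. The proof shows that x = 2 is A solution (existence), but does not show it is the ONLY solution (uniqueness). In fact, x = -2 is also a solution since (-2)^2 = 4. Finding one solution doesn't prove there are no others.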